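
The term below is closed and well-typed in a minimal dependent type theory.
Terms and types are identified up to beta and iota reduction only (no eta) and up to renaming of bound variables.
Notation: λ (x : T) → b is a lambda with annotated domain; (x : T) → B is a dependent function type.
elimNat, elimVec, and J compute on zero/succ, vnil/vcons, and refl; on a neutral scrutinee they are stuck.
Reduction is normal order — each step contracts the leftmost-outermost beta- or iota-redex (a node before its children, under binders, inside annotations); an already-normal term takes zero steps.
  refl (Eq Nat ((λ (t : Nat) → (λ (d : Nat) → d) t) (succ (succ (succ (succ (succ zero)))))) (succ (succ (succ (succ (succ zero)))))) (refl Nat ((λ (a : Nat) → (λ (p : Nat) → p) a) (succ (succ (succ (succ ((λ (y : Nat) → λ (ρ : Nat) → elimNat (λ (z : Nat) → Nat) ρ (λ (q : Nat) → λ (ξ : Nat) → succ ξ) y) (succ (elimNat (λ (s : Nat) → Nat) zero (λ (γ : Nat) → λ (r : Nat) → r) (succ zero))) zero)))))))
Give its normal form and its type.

normal form:
  refl (Eq Nat (succ (succ (succ (succ (succ zero))))) (succ (succ (succ (succ (succ zero)))))) (refl Nat (succ (succ (succ (succ (succ zero))))))
type:
  Eq (Eq Nat (succ (succ (succ (succ (succ zero))))) (succ (succ (succ (succ (succ zero)))))) (refl Nat (succ (succ (succ (succ (succ zero)))))) (refl Nat (succ (succ (succ (succ (succ zero))))))
observation: the first redex contracted is a beta-redex; the normal form is reached in 14 normal-order steps.


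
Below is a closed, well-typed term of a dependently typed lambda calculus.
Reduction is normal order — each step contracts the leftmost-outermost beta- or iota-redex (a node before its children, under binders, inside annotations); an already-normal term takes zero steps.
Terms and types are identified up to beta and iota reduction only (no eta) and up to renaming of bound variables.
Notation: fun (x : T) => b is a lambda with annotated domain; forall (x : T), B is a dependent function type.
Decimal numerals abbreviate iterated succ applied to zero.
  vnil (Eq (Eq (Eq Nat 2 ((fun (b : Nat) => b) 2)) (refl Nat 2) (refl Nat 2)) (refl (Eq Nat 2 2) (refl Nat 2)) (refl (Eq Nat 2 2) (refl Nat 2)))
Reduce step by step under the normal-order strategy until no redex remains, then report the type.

normal-order reduction sequence:
  vnil (Eq (Eq (Eq Nat 2 ((fun (b : Nat) => b) 2)) (refl Nat 2) (refl Nat 2)) (refl (Eq Nat 2 2) (refl Nat 2)) (refl (Eq Nat 2 2) (refl Nat 2)))
  ~> vnil (Eq (Eq (Eq Nat 2 2) (refl Nat 2) (refl Nat 2)) (refl (Eq Nat 2 2) (refl Nat 2)) (refl (Eq Nat 2 2) (refl Nat 2)))
the term's type:
  Vec (Eq (Eq (Eq Nat 2 2) (refl Nat 2) (refl Nat 2)) (refl (Eq Nat 2 2) (refl Nat 2)) (refl (Eq Nat 2 2) (refl Nat 2))) 0


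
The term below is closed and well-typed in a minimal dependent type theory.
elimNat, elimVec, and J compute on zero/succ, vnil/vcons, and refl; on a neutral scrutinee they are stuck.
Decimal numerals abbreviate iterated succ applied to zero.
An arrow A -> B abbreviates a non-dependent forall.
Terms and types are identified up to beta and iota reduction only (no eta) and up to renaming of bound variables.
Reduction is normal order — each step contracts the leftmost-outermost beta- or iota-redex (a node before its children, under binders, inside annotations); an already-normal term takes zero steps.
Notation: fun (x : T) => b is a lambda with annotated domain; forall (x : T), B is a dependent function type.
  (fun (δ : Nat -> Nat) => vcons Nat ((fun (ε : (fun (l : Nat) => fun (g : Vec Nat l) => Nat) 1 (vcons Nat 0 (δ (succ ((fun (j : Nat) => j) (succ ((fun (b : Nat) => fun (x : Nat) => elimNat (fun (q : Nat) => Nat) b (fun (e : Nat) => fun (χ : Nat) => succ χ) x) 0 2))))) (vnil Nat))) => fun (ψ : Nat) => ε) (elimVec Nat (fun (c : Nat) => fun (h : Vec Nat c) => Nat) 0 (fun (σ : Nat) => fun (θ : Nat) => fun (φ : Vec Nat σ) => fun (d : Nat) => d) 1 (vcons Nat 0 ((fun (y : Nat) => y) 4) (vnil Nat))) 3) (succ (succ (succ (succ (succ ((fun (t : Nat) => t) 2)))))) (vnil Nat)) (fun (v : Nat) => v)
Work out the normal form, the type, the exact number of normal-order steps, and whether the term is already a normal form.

reduced normal form:
  vcons Nat 0 7 (vnil Nat)
inferred type:
  Vec Nat 1
normal-order step count: 10
started in normal form: no
first contracted redex: a beta-redex


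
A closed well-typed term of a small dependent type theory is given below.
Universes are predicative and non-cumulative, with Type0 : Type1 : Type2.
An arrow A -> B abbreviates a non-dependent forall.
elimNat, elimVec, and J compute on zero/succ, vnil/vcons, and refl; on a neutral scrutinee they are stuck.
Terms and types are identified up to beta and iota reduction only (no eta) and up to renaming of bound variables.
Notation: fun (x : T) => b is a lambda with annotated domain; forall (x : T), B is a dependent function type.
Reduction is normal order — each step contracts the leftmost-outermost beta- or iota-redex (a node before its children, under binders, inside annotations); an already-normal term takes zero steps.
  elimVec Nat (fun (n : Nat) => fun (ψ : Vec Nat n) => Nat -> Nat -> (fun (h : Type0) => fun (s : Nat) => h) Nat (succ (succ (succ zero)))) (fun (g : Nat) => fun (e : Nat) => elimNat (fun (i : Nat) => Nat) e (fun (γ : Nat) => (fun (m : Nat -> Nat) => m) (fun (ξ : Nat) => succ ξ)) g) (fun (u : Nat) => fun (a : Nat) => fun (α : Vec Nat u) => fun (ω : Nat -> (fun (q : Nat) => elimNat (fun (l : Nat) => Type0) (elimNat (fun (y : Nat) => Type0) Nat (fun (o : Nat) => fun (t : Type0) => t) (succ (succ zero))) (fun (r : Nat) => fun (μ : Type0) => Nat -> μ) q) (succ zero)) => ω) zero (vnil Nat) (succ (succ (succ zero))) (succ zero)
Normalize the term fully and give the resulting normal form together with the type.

normal form:
  succ (succ (succ (succ zero)))
the term's type:
  Nat


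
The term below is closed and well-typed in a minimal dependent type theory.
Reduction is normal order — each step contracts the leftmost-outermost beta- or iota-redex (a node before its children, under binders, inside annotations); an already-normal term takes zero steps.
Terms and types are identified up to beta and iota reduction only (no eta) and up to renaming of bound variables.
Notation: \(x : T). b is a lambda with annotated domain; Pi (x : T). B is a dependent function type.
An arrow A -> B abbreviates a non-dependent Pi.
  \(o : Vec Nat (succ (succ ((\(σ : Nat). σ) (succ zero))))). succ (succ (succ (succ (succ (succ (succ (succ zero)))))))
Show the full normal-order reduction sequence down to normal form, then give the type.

normal-order reduction sequence:
  \(o : Vec Nat (succ (succ ((\(σ : Nat). σ) (succ zero))))). succ (succ (succ (succ (succ (succ (succ (succ zero)))))))
  ~> \(o : Vec Nat (succ (succ (succ zero)))). succ (succ (succ (succ (succ (succ (succ (succ zero)))))))
inferred type:
  Vec Nat (succ (succ (succ zero))) -> Nat


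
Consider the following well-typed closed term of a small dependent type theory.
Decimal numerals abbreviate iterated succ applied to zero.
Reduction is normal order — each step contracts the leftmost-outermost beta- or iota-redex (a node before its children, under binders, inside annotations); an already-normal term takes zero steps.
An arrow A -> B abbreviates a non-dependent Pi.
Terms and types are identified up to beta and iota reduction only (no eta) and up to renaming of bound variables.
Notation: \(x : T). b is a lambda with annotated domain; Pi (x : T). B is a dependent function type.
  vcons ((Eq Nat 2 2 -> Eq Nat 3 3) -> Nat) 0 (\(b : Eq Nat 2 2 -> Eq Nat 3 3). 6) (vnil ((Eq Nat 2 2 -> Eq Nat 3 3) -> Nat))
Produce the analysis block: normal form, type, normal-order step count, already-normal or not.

resulting normal form:
  vcons ((Eq Nat 2 2 -> Eq Nat 3 3) -> Nat) 0 (\(b : Eq Nat 2 2 -> Eq Nat 3 3). 6) (vnil ((Eq Nat 2 2 -> Eq Nat 3 3) -> Nat))
type:
  Vec ((Eq Nat 2 2 -> Eq Nat 3 3) -> Nat) 1
reduction steps (normal order): 0
started in normal form: yes


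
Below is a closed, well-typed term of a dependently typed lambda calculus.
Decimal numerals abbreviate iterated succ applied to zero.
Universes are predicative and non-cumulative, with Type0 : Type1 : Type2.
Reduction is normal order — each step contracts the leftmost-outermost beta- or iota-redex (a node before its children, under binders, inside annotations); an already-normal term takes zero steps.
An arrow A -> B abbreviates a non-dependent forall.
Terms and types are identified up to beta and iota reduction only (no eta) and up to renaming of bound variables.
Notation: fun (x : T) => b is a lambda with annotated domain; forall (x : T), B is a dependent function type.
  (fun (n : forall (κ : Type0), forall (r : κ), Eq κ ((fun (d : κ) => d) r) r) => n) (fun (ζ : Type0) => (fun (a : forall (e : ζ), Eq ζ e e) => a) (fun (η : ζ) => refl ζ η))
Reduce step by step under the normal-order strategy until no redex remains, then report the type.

reduction (normal order):
  (fun (n : forall (κ : Type0), forall (r : κ), Eq κ ((fun (d : κ) => d) r) r) => n) (fun (ζ : Type0) => (fun (a : forall (e : ζ), Eq ζ e e) => a) (fun (η : ζ) => refl ζ η))
  ~> fun (n : Type0) => (fun (κ : forall (r : n), Eq n r r) => κ) (fun (d : n) => refl n d)
  ~> fun (n : Type0) => fun (κ : n) => refl n κ
inferred type:
  forall (n : Type0), forall (κ : n), Eq n κ κ


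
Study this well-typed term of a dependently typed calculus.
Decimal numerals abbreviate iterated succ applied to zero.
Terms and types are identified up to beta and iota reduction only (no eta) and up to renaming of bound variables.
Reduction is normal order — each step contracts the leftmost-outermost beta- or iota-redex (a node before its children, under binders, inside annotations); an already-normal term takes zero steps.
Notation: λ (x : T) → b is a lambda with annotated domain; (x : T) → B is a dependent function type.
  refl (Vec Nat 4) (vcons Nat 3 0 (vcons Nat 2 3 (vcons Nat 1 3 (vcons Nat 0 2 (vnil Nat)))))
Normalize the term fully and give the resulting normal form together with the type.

reduced normal form:
  refl (Vec Nat 4) (vcons Nat 3 0 (vcons Nat 2 3 (vcons Nat 1 3 (vcons Nat 0 2 (vnil Nat)))))
inferred type:
  Eq (Vec Nat 4) (vcons Nat 3 0 (vcons Nat 2 3 (vcons Nat 1 3 (vcons Nat 0 2 (vnil Nat))))) (vcons Nat 3 0 (vcons Nat 2 3 (vcons Nat 1 3 (vcons Nat 0 2 (vnil Nat)))))


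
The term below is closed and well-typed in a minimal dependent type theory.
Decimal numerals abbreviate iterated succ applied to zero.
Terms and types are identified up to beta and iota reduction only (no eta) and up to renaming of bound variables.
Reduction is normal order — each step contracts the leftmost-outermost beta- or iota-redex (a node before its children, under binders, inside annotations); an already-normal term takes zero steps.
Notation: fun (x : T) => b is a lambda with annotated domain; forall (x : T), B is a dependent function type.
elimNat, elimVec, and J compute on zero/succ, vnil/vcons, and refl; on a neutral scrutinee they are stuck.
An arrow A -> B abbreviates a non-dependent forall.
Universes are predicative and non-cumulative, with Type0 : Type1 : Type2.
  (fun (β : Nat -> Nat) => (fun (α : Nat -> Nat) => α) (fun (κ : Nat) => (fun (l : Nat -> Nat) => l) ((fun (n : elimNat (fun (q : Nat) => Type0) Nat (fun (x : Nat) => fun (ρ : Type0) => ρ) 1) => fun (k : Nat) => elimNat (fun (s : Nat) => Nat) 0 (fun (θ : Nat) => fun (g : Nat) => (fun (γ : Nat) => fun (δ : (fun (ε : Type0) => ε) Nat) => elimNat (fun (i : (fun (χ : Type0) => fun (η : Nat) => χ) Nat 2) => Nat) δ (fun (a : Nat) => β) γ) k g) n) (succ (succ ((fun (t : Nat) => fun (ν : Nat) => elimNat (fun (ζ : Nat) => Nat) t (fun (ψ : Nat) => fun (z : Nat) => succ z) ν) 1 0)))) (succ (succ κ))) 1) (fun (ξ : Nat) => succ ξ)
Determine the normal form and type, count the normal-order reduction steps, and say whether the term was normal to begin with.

normal form:
  9
type:
  Nat
steps to reach normal form (normal order): 55
already normal: no
first contracted redex: a beta-redex


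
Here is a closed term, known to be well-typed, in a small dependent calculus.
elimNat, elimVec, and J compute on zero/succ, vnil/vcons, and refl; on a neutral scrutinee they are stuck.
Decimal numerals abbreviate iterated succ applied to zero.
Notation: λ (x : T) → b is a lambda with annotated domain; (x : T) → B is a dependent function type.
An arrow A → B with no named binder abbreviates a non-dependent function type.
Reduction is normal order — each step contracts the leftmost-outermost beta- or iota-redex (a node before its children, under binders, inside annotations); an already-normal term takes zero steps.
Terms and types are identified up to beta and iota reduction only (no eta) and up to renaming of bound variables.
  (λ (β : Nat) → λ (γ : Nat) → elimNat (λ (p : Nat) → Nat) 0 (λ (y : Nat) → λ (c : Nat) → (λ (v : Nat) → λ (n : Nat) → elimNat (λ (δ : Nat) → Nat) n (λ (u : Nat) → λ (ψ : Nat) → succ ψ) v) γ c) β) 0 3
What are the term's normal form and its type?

reduced normal form:
  0
the term's type:
  Nat
observation: the term reaches its normal form after 3 normal-order steps.


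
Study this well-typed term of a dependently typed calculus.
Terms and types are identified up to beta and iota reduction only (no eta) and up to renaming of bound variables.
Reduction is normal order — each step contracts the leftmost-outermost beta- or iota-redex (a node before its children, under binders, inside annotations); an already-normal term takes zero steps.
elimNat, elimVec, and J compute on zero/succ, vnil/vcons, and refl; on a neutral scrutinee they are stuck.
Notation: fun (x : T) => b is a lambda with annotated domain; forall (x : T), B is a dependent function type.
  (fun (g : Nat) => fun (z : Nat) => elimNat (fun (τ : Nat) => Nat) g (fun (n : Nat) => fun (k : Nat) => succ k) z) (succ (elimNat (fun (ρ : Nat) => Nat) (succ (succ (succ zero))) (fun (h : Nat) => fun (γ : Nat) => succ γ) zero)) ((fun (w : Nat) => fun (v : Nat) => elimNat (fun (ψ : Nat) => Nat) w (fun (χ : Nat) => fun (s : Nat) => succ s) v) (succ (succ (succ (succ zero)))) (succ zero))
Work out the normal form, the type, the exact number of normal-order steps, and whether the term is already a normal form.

reduced normal form:
  succ (succ (succ (succ (succ (succ (succ (succ (succ zero))))))))
type:
  Nat
reduction steps (normal order): 25
already normal: no
first contracted redex: a beta-redex


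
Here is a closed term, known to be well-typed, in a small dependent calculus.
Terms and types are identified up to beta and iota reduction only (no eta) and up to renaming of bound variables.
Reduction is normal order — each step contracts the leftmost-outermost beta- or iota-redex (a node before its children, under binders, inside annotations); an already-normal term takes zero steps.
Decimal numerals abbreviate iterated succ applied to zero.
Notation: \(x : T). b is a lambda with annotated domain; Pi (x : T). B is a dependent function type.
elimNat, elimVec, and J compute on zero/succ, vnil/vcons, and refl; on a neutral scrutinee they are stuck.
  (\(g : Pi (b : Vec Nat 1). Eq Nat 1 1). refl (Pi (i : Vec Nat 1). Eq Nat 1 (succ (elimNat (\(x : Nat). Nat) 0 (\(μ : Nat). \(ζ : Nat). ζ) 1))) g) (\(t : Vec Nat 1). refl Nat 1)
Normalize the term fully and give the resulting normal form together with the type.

normal form:
  refl (Pi (g : Vec Nat 1). Eq Nat 1 1) (\(b : Vec Nat 1). refl Nat 1)
the term's type:
  Eq (Pi (g : Vec Nat 1). Eq Nat 1 1) (\(b : Vec Nat 1). refl Nat 1) (\(i : Vec Nat 1). refl Nat 1)
observation: reduction starts at a beta-redex, and 5 normal-order steps reach the normal form.


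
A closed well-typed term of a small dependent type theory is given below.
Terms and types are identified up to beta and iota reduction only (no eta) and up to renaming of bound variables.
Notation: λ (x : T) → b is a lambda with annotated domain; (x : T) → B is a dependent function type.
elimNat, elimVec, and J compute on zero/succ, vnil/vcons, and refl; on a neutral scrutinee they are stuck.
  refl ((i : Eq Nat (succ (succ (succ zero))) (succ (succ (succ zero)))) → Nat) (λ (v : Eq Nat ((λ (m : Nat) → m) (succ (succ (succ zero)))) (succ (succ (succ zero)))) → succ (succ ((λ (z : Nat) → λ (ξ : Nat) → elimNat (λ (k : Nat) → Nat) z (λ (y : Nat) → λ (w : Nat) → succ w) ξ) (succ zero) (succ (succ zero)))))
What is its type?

the term's type:
  Eq ((i : Eq Nat (succ (succ (succ zero))) (succ (succ (succ zero)))) → Nat) (λ (v : Eq Nat (succ (succ (succ zero))) (succ (succ (succ zero)))) → succ (succ (succ (succ (succ zero))))) (λ (m : Eq Nat (succ (succ (succ zero))) (succ (succ (succ zero)))) → succ (succ (succ (succ (succ zero)))))


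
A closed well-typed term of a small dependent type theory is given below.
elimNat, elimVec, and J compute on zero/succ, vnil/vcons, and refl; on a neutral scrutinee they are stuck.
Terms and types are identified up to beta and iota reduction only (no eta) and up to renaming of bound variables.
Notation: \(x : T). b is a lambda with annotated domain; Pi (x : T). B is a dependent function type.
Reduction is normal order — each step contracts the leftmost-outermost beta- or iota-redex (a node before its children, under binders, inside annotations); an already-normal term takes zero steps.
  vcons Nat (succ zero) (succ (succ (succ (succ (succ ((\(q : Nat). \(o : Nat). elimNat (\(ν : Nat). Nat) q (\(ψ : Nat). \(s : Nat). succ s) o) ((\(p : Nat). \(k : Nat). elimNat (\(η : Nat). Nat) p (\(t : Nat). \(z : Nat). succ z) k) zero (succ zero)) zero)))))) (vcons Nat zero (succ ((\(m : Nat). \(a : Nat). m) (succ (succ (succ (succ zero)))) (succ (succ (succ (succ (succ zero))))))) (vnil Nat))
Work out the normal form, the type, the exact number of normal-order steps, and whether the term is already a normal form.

reduced normal form:
  vcons Nat (succ zero) (succ (succ (succ (succ (succ (succ zero)))))) (vcons Nat zero (succ (succ (succ (succ (succ zero))))) (vnil Nat))
the term's type:
  Vec Nat (succ (succ zero))
reduction steps (normal order): 11
term was already normal: no
first redex: a beta-redex


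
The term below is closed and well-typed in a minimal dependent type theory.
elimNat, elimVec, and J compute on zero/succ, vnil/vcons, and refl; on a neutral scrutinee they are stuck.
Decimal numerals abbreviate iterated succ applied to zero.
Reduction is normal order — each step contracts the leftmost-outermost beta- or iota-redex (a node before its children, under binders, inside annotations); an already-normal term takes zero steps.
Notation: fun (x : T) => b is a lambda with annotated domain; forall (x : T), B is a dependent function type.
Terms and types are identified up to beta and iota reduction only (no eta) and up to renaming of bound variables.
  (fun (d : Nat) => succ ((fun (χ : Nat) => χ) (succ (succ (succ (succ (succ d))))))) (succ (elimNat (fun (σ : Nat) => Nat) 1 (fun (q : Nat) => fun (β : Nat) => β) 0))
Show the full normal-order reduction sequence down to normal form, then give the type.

normal-order reduction:
  (fun (d : Nat) => succ ((fun (χ : Nat) => χ) (succ (succ (succ (succ (succ d))))))) (succ (elimNat (fun (σ : Nat) => Nat) 1 (fun (q : Nat) => fun (β : Nat) => β) 0))
  ~> succ ((fun (d : Nat) => d) (succ (succ (succ (succ (succ (succ (elimNat (fun (χ : Nat) => Nat) 1 (fun (σ : Nat) => fun (q : Nat) => q) 0))))))))
  ~> succ (succ (succ (succ (succ (succ (succ (elimNat (fun (d : Nat) => Nat) 1 (fun (χ : Nat) => fun (σ : Nat) => σ) 0)))))))
  ~> 8
type:
  Nat


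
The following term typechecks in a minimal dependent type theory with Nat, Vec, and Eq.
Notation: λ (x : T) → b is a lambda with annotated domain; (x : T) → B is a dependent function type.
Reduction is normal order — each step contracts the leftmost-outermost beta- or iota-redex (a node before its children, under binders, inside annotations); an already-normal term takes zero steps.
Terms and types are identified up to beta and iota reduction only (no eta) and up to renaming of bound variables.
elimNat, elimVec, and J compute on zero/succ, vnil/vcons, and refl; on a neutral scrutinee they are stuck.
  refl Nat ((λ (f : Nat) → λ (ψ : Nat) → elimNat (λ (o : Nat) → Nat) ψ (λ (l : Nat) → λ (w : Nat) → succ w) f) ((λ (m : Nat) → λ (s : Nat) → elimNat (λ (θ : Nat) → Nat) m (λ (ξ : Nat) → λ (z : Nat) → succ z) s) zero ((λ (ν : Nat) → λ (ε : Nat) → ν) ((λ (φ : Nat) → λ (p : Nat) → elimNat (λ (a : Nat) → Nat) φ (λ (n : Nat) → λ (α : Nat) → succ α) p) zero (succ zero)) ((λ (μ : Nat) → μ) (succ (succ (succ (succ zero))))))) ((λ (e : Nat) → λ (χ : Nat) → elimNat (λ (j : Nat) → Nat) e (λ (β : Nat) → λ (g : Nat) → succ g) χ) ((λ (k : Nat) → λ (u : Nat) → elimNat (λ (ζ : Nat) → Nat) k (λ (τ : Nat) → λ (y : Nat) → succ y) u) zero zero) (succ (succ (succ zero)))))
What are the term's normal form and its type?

resulting normal form:
  refl Nat (succ (succ (succ (succ zero))))
type:
  Eq Nat (succ (succ (succ (succ zero)))) (succ (succ (succ (succ zero))))
observation: the first redex contracted is a beta-redex; the normal form is reached in 35 normal-order steps.


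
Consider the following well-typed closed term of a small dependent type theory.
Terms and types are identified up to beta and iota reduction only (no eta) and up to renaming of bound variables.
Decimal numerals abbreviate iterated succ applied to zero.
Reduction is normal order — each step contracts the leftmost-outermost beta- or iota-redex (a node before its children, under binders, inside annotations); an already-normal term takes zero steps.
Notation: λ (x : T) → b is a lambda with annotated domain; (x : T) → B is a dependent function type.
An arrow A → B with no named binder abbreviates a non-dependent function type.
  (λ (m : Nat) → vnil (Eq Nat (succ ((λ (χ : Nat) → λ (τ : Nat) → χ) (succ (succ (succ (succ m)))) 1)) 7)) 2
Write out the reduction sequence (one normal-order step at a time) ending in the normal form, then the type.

normal-order reduction sequence:
  (λ (m : Nat) → vnil (Eq Nat (succ ((λ (χ : Nat) → λ (τ : Nat) → χ) (succ (succ (succ (succ m)))) 1)) 7)) 2
  ~> vnil (Eq Nat (succ ((λ (m : Nat) → λ (χ : Nat) → m) 6 1)) 7)
  ~> vnil (Eq Nat (succ ((λ (m : Nat) → 6) 1)) 7)
  ~> vnil (Eq Nat 7 7)
the term's type:
  Vec (Eq Nat 7 7) 0


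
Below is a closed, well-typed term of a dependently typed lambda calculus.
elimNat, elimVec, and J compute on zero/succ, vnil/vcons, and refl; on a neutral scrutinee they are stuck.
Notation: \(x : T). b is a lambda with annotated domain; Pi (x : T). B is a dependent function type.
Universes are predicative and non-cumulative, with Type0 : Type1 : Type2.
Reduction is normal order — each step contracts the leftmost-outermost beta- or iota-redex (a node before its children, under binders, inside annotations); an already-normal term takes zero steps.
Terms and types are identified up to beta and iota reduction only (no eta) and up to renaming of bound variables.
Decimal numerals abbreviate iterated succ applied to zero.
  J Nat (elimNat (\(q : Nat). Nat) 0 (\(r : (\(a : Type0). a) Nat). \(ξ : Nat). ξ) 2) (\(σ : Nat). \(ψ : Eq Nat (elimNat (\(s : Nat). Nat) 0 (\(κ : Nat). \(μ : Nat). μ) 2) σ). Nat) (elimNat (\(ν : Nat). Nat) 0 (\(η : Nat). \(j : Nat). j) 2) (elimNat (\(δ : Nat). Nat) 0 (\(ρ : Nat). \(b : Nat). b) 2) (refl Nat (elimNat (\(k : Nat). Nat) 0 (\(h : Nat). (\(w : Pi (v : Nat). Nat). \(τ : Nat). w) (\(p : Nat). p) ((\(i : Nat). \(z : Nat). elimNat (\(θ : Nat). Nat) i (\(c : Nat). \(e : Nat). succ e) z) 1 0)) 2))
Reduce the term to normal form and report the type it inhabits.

resulting normal form:
  0
type:
  Nat
observation: contracting a J iota-redex first, the term normalizes in 8 steps.


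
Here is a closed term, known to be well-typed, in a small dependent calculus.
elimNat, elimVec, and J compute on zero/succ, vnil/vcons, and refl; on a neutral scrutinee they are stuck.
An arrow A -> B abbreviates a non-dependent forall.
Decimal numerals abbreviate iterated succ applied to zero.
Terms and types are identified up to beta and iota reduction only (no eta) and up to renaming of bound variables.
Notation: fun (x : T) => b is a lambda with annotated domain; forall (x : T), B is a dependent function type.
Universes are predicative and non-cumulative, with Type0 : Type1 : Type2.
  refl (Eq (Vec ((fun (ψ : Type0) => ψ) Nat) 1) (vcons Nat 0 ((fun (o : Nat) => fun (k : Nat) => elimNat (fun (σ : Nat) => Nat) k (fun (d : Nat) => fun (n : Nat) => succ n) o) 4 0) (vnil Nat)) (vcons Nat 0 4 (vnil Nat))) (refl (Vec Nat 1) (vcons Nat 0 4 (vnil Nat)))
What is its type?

the term's type:
  Eq (Eq (Vec Nat 1) (vcons Nat 0 4 (vnil Nat)) (vcons Nat 0 4 (vnil Nat))) (refl (Vec Nat 1) (vcons Nat 0 4 (vnil Nat))) (refl (Vec Nat 1) (vcons Nat 0 4 (vnil Nat)))


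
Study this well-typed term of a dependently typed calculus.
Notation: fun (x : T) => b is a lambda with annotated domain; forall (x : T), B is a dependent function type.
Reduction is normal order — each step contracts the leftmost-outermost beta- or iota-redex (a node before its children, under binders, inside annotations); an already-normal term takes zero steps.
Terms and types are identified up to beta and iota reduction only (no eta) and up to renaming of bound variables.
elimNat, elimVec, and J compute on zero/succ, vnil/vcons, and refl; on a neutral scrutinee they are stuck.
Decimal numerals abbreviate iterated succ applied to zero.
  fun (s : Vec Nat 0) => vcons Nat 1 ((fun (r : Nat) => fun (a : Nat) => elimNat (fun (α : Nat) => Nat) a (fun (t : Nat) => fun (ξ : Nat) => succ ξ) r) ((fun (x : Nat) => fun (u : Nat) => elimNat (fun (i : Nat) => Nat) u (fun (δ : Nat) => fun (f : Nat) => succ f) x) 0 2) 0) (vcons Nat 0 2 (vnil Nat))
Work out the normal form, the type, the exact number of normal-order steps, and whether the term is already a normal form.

resulting normal form:
  fun (s : Vec Nat 0) => vcons Nat 1 2 (vcons Nat 0 2 (vnil Nat))
inferred type:
  forall (s : Vec Nat 0), Vec Nat 2
normal-order step count: 12
term was already normal: no
first redex: a beta-redex


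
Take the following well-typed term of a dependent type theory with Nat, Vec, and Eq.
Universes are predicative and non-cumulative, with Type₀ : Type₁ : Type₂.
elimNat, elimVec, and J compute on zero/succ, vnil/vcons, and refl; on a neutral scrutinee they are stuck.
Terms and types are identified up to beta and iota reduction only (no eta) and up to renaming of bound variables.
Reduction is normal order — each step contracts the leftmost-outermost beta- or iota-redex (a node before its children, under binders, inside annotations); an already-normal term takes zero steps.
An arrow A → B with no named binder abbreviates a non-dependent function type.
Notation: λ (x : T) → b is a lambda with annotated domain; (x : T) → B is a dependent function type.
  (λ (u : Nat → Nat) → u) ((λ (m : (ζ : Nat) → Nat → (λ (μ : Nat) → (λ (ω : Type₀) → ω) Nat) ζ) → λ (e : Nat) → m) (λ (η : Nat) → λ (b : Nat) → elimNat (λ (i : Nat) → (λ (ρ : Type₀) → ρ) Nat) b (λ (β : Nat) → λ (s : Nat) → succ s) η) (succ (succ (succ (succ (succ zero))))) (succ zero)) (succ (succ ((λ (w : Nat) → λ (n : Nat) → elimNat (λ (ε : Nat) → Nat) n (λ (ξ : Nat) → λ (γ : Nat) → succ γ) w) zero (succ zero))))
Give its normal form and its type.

normal form:
  succ (succ (succ (succ zero)))
inferred type:
  Nat
observation: reduction starts at a beta-redex, and 12 normal-order steps reach the normal form.


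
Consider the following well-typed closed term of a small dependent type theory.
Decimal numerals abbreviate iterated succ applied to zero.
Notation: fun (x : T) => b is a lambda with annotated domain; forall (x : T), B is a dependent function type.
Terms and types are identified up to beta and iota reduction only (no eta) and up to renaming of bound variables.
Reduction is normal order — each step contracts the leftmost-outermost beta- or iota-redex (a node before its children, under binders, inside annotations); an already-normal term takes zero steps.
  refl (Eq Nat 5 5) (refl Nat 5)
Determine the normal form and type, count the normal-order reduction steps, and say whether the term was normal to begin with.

reduced normal form:
  refl (Eq Nat 5 5) (refl Nat 5)
type:
  Eq (Eq Nat 5 5) (refl Nat 5) (refl Nat 5)
steps to reach normal form (normal order): 0
started in normal form: yes


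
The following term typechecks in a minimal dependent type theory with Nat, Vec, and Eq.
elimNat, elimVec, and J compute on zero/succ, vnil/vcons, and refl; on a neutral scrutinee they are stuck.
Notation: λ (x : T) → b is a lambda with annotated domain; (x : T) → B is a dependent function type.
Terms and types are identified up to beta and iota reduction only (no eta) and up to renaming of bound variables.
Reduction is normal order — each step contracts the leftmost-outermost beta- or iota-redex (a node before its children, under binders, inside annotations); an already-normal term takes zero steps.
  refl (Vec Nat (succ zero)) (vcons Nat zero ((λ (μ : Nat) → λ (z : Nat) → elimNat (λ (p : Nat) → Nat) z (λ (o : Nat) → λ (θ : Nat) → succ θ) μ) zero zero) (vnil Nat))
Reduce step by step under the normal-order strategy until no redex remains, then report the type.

reduction (normal order):
  refl (Vec Nat (succ zero)) (vcons Nat zero ((λ (μ : Nat) → λ (z : Nat) → elimNat (λ (p : Nat) → Nat) z (λ (o : Nat) → λ (θ : Nat) → succ θ) μ) zero zero) (vnil Nat))
  ~> refl (Vec Nat (succ zero)) (vcons Nat zero ((λ (μ : Nat) → elimNat (λ (z : Nat) → Nat) μ (λ (p : Nat) → λ (o : Nat) → succ o) zero) zero) (vnil Nat))
  ~> refl (Vec Nat (succ zero)) (vcons Nat zero (elimNat (λ (μ : Nat) → Nat) zero (λ (z : Nat) → λ (p : Nat) → succ p) zero) (vnil Nat))
  ~> refl (Vec Nat (succ zero)) (vcons Nat zero zero (vnil Nat))
type:
  Eq (Vec Nat (succ zero)) (vcons Nat zero zero (vnil Nat)) (vcons Nat zero zero (vnil Nat))


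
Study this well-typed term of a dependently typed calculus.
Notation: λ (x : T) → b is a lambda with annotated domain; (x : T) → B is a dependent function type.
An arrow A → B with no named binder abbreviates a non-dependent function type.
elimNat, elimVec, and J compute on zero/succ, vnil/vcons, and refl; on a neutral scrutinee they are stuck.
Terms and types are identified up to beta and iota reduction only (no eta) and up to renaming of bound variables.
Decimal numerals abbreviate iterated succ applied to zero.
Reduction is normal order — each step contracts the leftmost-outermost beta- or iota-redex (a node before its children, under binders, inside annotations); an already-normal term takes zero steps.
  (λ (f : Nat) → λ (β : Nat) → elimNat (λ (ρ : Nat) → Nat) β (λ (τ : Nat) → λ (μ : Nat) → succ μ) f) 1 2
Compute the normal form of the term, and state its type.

reduced normal form:
  3
inferred type:
  Nat


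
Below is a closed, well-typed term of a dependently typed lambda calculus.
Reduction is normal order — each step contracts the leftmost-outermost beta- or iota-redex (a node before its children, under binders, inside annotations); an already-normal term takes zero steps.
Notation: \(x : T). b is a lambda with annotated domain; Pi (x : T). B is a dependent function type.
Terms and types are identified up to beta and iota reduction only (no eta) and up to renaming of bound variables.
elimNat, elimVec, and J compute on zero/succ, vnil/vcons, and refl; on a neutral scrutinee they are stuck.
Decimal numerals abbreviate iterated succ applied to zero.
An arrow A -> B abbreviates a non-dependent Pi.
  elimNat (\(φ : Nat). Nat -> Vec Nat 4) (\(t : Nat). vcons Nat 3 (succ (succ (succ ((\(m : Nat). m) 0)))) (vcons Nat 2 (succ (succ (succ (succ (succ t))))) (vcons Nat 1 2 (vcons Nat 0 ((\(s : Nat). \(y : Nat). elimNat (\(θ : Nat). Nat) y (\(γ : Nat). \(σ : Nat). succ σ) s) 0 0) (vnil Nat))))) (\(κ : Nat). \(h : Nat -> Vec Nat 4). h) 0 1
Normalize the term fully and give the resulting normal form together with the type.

reduced normal form:
  vcons Nat 3 3 (vcons Nat 2 6 (vcons Nat 1 2 (vcons Nat 0 0 (vnil Nat))))
the term's type:
  Vec Nat 4


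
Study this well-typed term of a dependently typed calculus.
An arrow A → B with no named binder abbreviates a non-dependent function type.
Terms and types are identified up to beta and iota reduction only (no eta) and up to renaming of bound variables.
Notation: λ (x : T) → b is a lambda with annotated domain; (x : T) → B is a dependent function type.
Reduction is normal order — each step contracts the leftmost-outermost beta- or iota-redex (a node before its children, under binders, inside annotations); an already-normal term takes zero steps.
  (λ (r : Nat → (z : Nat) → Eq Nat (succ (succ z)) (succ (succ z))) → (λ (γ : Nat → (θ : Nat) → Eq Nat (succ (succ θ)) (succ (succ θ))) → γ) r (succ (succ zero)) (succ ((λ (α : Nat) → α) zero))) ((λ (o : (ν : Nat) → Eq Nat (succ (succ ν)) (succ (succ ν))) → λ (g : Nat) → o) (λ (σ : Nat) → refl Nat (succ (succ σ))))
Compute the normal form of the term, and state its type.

reduced normal form:
  refl Nat (succ (succ (succ zero)))
the term's type:
  Eq Nat (succ (succ (succ zero))) (succ (succ (succ zero)))


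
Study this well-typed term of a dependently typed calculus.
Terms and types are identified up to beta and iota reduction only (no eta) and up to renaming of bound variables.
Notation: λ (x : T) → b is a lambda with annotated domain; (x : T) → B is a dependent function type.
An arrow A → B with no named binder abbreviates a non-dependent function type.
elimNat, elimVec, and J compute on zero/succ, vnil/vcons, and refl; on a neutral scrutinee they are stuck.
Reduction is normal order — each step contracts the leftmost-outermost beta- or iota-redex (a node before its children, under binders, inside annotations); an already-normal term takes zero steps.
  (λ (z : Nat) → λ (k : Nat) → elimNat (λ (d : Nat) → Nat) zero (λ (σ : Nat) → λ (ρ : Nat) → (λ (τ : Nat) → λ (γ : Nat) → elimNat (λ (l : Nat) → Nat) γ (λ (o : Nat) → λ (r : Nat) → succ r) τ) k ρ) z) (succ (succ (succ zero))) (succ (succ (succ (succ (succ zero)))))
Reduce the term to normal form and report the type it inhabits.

normal form:
  succ (succ (succ (succ (succ (succ (succ (succ (succ (succ (succ (succ (succ (succ (succ zero))))))))))))))
the term's type:
  Nat
observation: reduction starts at a beta-redex, and 66 normal-order steps reach the normal form.


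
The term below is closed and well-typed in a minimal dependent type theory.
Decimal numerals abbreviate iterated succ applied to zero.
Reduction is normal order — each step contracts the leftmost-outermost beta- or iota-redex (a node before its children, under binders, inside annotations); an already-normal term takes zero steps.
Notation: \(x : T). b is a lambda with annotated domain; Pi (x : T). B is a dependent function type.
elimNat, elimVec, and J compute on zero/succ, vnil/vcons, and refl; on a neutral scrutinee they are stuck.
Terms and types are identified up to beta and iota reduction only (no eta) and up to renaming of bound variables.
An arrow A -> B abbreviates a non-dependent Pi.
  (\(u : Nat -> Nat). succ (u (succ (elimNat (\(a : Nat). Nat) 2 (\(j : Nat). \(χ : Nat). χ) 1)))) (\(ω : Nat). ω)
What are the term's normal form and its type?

normal form:
  4
the term's type:
  Nat


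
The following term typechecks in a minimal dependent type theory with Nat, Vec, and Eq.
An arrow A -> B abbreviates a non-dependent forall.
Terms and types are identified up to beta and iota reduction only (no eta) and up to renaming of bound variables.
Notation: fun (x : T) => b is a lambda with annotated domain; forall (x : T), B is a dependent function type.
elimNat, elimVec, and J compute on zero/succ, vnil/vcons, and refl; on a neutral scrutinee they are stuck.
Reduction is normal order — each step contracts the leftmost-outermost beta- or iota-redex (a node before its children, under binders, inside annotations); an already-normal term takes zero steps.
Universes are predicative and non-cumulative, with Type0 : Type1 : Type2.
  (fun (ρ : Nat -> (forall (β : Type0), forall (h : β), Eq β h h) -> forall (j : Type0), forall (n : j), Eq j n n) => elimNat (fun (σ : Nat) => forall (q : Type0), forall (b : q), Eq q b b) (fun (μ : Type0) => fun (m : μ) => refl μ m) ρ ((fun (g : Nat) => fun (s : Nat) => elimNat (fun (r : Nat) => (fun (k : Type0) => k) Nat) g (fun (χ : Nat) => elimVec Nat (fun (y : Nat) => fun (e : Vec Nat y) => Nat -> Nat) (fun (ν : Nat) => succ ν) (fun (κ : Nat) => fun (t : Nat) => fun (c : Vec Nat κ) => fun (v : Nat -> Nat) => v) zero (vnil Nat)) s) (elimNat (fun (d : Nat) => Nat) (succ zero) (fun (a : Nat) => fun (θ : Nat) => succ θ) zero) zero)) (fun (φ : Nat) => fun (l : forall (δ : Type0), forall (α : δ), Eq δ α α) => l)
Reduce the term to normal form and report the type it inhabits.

normal form:
  fun (ρ : Type0) => fun (β : ρ) => refl ρ β
inferred type:
  forall (ρ : Type0), forall (β : ρ), Eq ρ β β
observation: 9 normal-order steps normalize the term, beginning with a beta-redex.


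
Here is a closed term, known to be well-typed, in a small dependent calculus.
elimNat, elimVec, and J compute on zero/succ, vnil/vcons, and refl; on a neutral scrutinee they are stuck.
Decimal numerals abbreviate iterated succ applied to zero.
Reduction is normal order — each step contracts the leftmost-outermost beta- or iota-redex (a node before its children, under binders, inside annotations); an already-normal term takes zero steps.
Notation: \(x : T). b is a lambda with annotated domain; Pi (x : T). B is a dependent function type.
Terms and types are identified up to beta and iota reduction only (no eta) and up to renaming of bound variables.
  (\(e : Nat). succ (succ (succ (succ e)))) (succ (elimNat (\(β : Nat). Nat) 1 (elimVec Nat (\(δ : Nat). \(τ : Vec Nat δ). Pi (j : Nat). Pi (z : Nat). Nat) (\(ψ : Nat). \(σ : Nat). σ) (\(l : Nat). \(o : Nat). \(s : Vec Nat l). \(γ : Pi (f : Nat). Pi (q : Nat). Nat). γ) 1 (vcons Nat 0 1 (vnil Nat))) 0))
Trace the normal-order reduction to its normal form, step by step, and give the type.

reduction (normal order):
  (\(e : Nat). succ (succ (succ (succ e)))) (succ (elimNat (\(β : Nat). Nat) 1 (elimVec Nat (\(δ : Nat). \(τ : Vec Nat δ). Pi (j : Nat). Pi (z : Nat). Nat) (\(ψ : Nat). \(σ : Nat). σ) (\(l : Nat). \(o : Nat). \(s : Vec Nat l). \(γ : Pi (f : Nat). Pi (q : Nat). Nat). γ) 1 (vcons Nat 0 1 (vnil Nat))) 0))
  ~> succ (succ (succ (succ (succ (elimNat (\(e : Nat). Nat) 1 (elimVec Nat (\(β : Nat). \(δ : Vec Nat β). Pi (τ : Nat). Pi (j : Nat). Nat) (\(z : Nat). \(ψ : Nat). ψ) (\(σ : Nat). \(l : Nat). \(o : Vec Nat σ). \(s : Pi (γ : Nat). Pi (f : Nat). Nat). s) 1 (vcons Nat 0 1 (vnil Nat))) 0)))))
  ~> 6
the term's type:
  Nat


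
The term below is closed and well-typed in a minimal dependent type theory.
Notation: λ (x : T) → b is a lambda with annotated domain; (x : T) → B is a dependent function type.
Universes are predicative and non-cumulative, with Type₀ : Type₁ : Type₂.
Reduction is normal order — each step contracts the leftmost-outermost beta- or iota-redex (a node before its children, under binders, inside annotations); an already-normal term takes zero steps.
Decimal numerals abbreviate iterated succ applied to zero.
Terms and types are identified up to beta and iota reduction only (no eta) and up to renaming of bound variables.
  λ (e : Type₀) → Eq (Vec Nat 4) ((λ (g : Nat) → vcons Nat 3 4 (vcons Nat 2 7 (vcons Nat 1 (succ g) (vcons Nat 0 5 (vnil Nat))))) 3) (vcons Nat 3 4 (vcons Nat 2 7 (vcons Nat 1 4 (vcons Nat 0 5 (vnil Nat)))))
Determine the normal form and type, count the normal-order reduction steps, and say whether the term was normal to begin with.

normal form:
  λ (e : Type₀) → Eq (Vec Nat 4) (vcons Nat 3 4 (vcons Nat 2 7 (vcons Nat 1 4 (vcons Nat 0 5 (vnil Nat))))) (vcons Nat 3 4 (vcons Nat 2 7 (vcons Nat 1 4 (vcons Nat 0 5 (vnil Nat)))))
the term's type:
  (e : Type₀) → Type₀
normal-order step count: 1
term was already normal: no
first redex: a beta-redex
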